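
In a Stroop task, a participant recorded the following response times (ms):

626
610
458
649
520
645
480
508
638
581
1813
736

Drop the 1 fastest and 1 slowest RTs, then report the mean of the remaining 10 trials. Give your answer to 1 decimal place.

Sorted: 458, 480, 508, 520, 581, 610, 626, 638, 645, 649, 736, 1813
Drop lowest 1 (458) and highest 1 (1813)
Remaining (n=10): Σ = 5993, mean = 5993/10 = 599.300

599.3 ms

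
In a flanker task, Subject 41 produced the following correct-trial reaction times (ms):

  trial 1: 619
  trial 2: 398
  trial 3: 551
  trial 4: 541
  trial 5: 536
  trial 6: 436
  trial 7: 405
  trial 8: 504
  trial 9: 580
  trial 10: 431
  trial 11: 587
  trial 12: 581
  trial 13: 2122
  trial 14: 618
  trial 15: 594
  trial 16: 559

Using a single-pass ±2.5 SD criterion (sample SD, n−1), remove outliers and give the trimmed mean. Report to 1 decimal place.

n = 16, ΣRT = 10062, M = 628.875
Σ(x−M)² = 2459955.75; s = √(2459955.75/15) = 404.965
Cutoffs: 628.875 ± 2.5·404.965 → [-383.5, 1641.3]
Outside: 2122 → excluded.
Retained (n=15): Σ = 7940, mean = 7940/15 = 529.333

529.3 ms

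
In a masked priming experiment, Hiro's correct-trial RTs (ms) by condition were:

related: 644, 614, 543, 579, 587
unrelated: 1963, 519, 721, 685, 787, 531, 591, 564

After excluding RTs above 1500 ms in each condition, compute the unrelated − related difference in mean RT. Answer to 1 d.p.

unrelated: exclude 1963
M(related) = 2967/5 = 593.400
M(unrelated) = 4398/7 = 628.286
Difference = 628.286 − 593.400 = 34.886 ms

34.9 ms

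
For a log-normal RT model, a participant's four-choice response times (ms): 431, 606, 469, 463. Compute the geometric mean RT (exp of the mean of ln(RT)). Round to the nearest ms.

ln(RT): 6.0661, 6.4069, 6.1506, 6.1377
Mean ln(RT) = 24.7613/4 = 6.19033
Geometric mean = exp(6.19033) = 488.01 ms

488 ms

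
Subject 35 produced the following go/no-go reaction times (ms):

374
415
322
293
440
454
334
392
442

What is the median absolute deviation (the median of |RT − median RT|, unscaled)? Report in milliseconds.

Sorted: 293, 322, 334, 374, 392, 415, 440, 442, 454 → median = 392
|x − 392|: 18, 23, 70, 99, 48, 62, 58, 0, 50
Sorted deviations: 0, 18, 23, 48, 50, 58, 62, 70, 99 → MAD = 50

50 ms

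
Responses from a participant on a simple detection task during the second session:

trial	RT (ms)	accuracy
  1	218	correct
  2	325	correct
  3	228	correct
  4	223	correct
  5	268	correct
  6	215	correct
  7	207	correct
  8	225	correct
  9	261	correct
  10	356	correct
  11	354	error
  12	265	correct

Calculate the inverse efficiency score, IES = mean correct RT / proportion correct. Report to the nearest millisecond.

277 ms

Correct trials (n=11): 218, 325, 228, 223, 268, 215, 207, 225, 261, 356, 265
Mean correct RT = 2791/11 = 253.7273 ms
Proportion correct = 11/12
IES = 253.7273 / (11/12) = 276.793 ms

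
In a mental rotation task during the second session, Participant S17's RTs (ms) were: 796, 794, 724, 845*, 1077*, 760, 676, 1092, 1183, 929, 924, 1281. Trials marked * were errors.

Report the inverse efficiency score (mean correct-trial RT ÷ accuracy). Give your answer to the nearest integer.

Correct trials (n=10): 796, 794, 724, 760, 676, 1092, 1183, 929, 924, 1281
Mean correct RT = 9159/10 = 915.9000 ms
Proportion correct = 10/12
IES = 915.9000 / (10/12) = 1099.080 ms

1099 ms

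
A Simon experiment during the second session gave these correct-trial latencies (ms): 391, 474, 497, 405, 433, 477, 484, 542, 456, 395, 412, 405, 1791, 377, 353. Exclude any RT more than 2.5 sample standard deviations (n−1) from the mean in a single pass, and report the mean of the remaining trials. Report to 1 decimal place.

n = 15, ΣRT = 7892, M = 526.133
Σ(x−M)² = 1751533.73; s = √(1751533.73/14) = 353.708
Cutoffs: 526.133 ± 2.5·353.708 → [-358.1, 1410.4]
Outside: 1791 → excluded.
Retained (n=14): Σ = 6101, mean = 6101/14 = 435.786

435.8 ms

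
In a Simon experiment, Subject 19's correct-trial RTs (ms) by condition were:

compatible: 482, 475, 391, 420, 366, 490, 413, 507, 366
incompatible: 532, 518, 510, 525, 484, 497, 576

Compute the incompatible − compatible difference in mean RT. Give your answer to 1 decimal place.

M(compatible) = 3910/9 = 434.444
M(incompatible) = 3642/7 = 520.286
Difference = 520.286 − 434.444 = 85.841 ms

85.8 ms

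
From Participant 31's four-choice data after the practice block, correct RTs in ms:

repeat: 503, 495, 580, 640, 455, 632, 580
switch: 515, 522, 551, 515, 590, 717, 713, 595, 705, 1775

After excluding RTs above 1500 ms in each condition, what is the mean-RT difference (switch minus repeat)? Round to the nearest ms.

switch: exclude 1775
M(repeat) = 3885/7 = 555.000
M(switch) = 5423/9 = 602.556
Difference = 602.556 − 555.000 = 47.556 ms

48 ms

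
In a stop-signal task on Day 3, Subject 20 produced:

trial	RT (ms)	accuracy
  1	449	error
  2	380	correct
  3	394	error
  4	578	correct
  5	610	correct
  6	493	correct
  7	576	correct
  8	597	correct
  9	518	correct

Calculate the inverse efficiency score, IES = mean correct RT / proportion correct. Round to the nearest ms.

689 ms

Correct trials (n=7): 380, 578, 610, 493, 576, 597, 518
Mean correct RT = 3752/7 = 536.0000 ms
Proportion correct = 7/9
IES = 536.0000 / (7/9) = 689.143 ms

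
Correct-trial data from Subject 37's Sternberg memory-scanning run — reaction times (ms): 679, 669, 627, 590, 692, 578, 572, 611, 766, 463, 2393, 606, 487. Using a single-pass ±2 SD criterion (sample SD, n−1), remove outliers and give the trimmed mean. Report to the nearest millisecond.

612 ms

n = 13, ΣRT = 9733, M = 748.692
Σ(x−M)² = 3008240.77; s = √(3008240.77/12) = 500.686
Cutoffs: 748.692 ± 2·500.686 → [-252.7, 1750.1]
Outside: 2393 → excluded.
Retained (n=12): Σ = 7340, mean = 7340/12 = 611.667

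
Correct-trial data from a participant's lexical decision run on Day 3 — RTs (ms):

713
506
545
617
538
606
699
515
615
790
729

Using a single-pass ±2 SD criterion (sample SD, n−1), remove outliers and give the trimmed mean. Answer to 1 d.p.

624.8 ms

n = 11, ΣRT = 6873, M = 624.818
Σ(x−M)² = 92015.64; s = √(92015.64/10) = 95.925
Cutoffs: 624.818 ± 2·95.925 → [433.0, 816.7]
No RTs fall outside the cutoffs; all 11 retained. Mean = 6873/11 = 624.818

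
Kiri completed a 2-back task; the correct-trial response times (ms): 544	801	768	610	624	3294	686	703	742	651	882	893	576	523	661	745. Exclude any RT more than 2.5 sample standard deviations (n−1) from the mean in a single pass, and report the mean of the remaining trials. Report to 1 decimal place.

693.9 ms

n = 16, ΣRT = 13703, M = 856.438
Σ(x−M)² = 6515303.94; s = √(6515303.94/15) = 659.055
Cutoffs: 856.438 ± 2.5·659.055 → [-791.2, 2504.1]
Outside: 3294 → excluded.
Retained (n=15): Σ = 10409, mean = 10409/15 = 693.933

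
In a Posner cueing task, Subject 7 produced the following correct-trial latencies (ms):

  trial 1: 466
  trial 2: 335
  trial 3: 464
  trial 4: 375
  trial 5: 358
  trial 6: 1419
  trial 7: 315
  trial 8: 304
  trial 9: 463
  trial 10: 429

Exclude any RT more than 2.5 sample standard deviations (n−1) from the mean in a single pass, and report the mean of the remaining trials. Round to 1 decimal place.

n = 10, ΣRT = 4928, M = 492.800
Σ(x−M)² = 988559.60; s = √(988559.60/9) = 331.421
Cutoffs: 492.800 ± 2.5·331.421 → [-335.8, 1321.4]
Outside: 1419 → excluded.
Retained (n=9): Σ = 3509, mean = 3509/9 = 389.889

389.9 ms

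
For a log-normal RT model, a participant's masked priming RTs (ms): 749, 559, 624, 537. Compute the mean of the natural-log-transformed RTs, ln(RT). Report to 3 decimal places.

6.417

ln(RT): 6.6187, 6.3261, 6.4362, 6.2860
Σ ln(RT) = 25.6670
Mean = 25.6670/4 = 6.41676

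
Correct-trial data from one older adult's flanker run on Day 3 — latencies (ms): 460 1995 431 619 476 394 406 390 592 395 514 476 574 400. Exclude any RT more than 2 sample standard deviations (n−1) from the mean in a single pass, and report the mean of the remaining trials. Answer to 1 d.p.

n = 14, ΣRT = 8122, M = 580.143
Σ(x−M)² = 2234111.71; s = √(2234111.71/13) = 414.554
Cutoffs: 580.143 ± 2·414.554 → [-249.0, 1409.3]
Outside: 1995 → excluded.
Retained (n=13): Σ = 6127, mean = 6127/13 = 471.308

471.3 ms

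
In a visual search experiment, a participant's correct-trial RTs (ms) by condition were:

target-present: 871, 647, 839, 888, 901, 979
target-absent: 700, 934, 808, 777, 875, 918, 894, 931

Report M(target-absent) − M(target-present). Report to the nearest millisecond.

0 ms

M(target-present) = 5125/6 = 854.167
M(target-absent) = 6837/8 = 854.625
Difference = 854.625 − 854.167 = 0.458 ms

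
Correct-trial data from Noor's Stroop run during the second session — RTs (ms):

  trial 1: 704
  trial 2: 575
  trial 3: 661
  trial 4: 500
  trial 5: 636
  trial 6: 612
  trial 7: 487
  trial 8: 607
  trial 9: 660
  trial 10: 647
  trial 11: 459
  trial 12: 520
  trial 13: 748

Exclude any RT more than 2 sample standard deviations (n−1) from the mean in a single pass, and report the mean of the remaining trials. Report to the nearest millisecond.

n = 13, ΣRT = 7816, M = 601.231
Σ(x−M)² = 93394.31; s = √(93394.31/12) = 88.221
Cutoffs: 601.231 ± 2·88.221 → [424.8, 777.7]
No RTs fall outside the cutoffs; all 13 retained. Mean = 7816/13 = 601.231

601 ms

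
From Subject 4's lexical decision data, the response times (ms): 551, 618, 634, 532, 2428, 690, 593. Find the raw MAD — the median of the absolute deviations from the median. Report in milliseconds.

Sorted: 532, 551, 593, 618, 634, 690, 2428 → median = 618
|x − 618|: 67, 0, 16, 86, 1810, 72, 25
Sorted deviations: 0, 16, 25, 67, 72, 86, 1810 → MAD = 67

67 ms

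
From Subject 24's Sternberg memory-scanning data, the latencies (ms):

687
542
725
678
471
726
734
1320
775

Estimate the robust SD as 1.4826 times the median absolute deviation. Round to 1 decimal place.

Sorted: 471, 542, 678, 687, 725, 726, 734, 775, 1320 → median = 725
|x − 725| sorted: 0, 1, 9, 38, 47, 50, 183, 254, 595 → MAD = 47
Robust SD ≈ 1.4826 × 47 = 69.682

69.7 ms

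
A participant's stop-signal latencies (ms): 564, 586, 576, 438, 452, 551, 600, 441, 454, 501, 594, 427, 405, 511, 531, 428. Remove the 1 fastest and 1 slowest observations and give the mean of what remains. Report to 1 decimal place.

Sorted: 405, 427, 428, 438, 441, 452, 454, 501, 511, 531, 551, 564, 576, 586, 594, 600
Drop lowest 1 (405) and highest 1 (600)
Remaining (n=14): Σ = 7054, mean = 7054/14 = 503.857

503.9 ms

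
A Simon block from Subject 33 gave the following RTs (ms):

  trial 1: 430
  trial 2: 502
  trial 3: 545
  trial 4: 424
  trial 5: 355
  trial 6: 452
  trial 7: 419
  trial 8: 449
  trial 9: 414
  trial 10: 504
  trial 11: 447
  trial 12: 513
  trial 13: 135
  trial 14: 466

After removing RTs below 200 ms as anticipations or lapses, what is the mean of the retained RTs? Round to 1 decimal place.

Excluded: 135
Retained (n=13): Σ = 5920
Mean = 5920/13 = 455.3846

455.4 ms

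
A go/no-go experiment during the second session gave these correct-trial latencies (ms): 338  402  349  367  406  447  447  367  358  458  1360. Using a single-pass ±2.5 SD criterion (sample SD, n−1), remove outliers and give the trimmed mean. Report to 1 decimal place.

393.9 ms

n = 11, ΣRT = 5299, M = 481.727
Σ(x−M)² = 866336.18; s = √(866336.18/10) = 294.336
Cutoffs: 481.727 ± 2.5·294.336 → [-254.1, 1217.6]
Outside: 1360 → excluded.
Retained (n=10): Σ = 3939, mean = 3939/10 = 393.900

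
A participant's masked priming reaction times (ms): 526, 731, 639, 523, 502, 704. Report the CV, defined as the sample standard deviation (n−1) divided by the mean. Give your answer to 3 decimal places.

0.166

n = 6, Σ = 3625, M = 604.1667
Σ(x−M)² = 50402.833; s = √(50402.833/5) = 100.4020
CV = 100.4020 / 604.1667 = 0.16618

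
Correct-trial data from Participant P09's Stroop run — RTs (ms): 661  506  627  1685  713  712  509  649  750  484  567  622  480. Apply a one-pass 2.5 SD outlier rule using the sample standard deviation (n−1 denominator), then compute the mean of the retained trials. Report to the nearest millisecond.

607 ms

n = 13, ΣRT = 8965, M = 689.615
Σ(x−M)² = 1174033.08; s = √(1174033.08/12) = 312.788
Cutoffs: 689.615 ± 2.5·312.788 → [-92.4, 1471.6]
Outside: 1685 → excluded.
Retained (n=12): Σ = 7280, mean = 7280/12 = 606.667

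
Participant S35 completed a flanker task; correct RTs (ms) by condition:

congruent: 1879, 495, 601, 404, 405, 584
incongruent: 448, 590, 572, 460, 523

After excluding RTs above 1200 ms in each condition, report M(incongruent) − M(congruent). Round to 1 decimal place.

congruent: exclude 1879
M(congruent) = 2489/5 = 497.800
M(incongruent) = 2593/5 = 518.600
Difference = 518.600 − 497.800 = 20.800 ms

20.8 ms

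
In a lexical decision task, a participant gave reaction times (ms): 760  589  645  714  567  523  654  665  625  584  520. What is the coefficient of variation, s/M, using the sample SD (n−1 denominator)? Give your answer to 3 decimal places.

0.121

n = 11, Σ = 6846, M = 622.3636
Σ(x−M)² = 56680.545; s = √(56680.545/10) = 75.2865
CV = 75.2865 / 622.3636 = 0.12097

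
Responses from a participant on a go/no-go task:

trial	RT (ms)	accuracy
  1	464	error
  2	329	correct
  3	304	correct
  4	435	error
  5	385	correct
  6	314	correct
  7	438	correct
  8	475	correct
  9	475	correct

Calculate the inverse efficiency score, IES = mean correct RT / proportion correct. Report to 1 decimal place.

499.6 ms

Correct trials (n=7): 329, 304, 385, 314, 438, 475, 475
Mean correct RT = 2720/7 = 388.5714 ms
Proportion correct = 7/9
IES = 388.5714 / (7/9) = 499.592 ms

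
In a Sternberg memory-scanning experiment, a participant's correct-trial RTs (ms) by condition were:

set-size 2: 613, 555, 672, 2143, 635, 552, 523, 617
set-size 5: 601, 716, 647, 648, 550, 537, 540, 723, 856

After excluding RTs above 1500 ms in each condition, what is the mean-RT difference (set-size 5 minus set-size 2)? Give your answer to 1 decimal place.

51.2 ms

set-size 2: exclude 2143
M(set-size 2) = 4167/7 = 595.286
M(set-size 5) = 5818/9 = 646.444
Difference = 646.444 − 595.286 = 51.159 ms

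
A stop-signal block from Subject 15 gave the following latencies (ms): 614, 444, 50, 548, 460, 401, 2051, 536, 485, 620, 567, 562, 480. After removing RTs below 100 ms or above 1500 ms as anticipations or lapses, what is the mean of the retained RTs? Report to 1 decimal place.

Excluded: 50, 2051
Retained (n=11): Σ = 5717
Mean = 5717/11 = 519.7273

519.7 ms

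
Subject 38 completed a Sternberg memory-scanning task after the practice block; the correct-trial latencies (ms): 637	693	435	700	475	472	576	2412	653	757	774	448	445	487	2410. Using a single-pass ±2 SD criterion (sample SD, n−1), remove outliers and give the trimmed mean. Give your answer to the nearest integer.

581 ms

n = 15, ΣRT = 12374, M = 824.933
Σ(x−M)² = 5997978.93; s = √(5997978.93/14) = 654.543
Cutoffs: 824.933 ± 2·654.543 → [-484.2, 2134.0]
Outside: 2410, 2412 → excluded.
Retained (n=13): Σ = 7552, mean = 7552/13 = 580.923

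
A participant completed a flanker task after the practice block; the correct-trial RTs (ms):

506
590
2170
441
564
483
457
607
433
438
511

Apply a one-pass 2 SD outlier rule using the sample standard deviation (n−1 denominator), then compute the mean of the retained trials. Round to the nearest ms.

503 ms

n = 11, ΣRT = 7200, M = 654.545
Σ(x−M)² = 2563926.73; s = √(2563926.73/10) = 506.352
Cutoffs: 654.545 ± 2·506.352 → [-358.2, 1667.3]
Outside: 2170 → excluded.
Retained (n=10): Σ = 5030, mean = 5030/10 = 503.000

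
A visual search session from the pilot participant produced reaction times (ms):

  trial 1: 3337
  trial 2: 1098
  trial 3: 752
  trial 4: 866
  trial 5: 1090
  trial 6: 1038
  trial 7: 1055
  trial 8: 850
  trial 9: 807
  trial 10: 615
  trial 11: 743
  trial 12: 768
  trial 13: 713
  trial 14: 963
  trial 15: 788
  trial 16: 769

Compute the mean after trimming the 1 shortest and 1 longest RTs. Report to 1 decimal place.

878.6 ms

Sorted: 615, 713, 743, 752, 768, 769, 788, 807, 850, 866, 963, 1038, 1055, 1090, 1098, 3337
Drop lowest 1 (615) and highest 1 (3337)
Remaining (n=14): Σ = 12300, mean = 12300/14 = 878.571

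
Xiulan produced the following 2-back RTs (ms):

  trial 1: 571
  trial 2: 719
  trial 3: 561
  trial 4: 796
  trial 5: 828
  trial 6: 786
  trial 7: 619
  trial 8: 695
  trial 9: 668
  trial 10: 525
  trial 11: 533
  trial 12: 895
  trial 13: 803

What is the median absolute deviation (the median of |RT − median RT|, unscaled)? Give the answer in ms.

Sorted: 525, 533, 561, 571, 619, 668, 695, 719, 786, 796, 803, 828, 895 → median = 695
|x − 695|: 124, 24, 134, 101, 133, 91, 76, 0, 27, 170, 162, 200, 108
Sorted deviations: 0, 24, 27, 76, 91, 101, 108, 124, 133, 134, 162, 170, 200 → MAD = 108

108 ms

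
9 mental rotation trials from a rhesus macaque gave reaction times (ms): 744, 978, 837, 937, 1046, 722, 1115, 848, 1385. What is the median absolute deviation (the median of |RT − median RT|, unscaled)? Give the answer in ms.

Sorted: 722, 744, 837, 848, 937, 978, 1046, 1115, 1385 → median = 937
|x − 937|: 193, 41, 100, 0, 109, 215, 178, 89, 448
Sorted deviations: 0, 41, 89, 100, 109, 178, 193, 215, 448 → MAD = 109

109 ms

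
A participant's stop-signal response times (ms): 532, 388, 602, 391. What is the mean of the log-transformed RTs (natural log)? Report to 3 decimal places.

ln(RT): 6.2766, 5.9610, 6.4003, 5.9687
Σ ln(RT) = 24.6066
Mean = 24.6066/4 = 6.15165

6.152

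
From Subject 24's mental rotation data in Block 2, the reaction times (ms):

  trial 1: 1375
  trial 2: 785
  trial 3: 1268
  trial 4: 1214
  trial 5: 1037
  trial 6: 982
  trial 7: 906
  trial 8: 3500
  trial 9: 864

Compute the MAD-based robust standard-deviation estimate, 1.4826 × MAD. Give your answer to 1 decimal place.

Sorted: 785, 864, 906, 982, 1037, 1214, 1268, 1375, 3500 → median = 1037
|x − 1037| sorted: 0, 55, 131, 173, 177, 231, 252, 338, 2463 → MAD = 177
Robust SD ≈ 1.4826 × 177 = 262.420

262.4 ms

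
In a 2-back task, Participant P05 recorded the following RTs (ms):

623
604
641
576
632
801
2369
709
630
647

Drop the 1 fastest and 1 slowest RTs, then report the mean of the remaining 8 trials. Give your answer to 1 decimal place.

Sorted: 576, 604, 623, 630, 632, 641, 647, 709, 801, 2369
Drop lowest 1 (576) and highest 1 (2369)
Remaining (n=8): Σ = 5287, mean = 5287/8 = 660.875

660.9 ms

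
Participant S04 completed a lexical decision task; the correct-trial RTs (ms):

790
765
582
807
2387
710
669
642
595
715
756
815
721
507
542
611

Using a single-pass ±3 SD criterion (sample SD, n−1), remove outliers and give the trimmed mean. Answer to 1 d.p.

n = 16, ΣRT = 12614, M = 788.375
Σ(x−M)² = 2861315.75; s = √(2861315.75/15) = 436.754
Cutoffs: 788.375 ± 3·436.754 → [-521.9, 2098.6]
Outside: 2387 → excluded.
Retained (n=15): Σ = 10227, mean = 10227/15 = 681.800

681.8 ms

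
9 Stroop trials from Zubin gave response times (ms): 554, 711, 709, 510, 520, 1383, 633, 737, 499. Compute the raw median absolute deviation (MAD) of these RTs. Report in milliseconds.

Sorted: 499, 510, 520, 554, 633, 709, 711, 737, 1383 → median = 633
|x − 633|: 79, 78, 76, 123, 113, 750, 0, 104, 134
Sorted deviations: 0, 76, 78, 79, 104, 113, 123, 134, 750 → MAD = 104

104 ms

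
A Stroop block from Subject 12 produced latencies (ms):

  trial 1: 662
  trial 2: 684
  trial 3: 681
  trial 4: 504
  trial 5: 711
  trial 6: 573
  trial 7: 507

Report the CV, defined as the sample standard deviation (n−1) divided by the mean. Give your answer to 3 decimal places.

0.142

n = 7, Σ = 4322, M = 617.4286
Σ(x−M)² = 46249.714; s = √(46249.714/6) = 87.7968
CV = 87.7968 / 617.4286 = 0.14220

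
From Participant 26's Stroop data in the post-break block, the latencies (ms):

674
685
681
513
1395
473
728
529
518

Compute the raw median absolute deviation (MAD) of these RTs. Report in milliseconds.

145 ms

Sorted: 473, 513, 518, 529, 674, 681, 685, 728, 1395 → median = 674
|x − 674|: 0, 11, 7, 161, 721, 201, 54, 145, 156
Sorted deviations: 0, 7, 11, 54, 145, 156, 161, 201, 721 → MAD = 145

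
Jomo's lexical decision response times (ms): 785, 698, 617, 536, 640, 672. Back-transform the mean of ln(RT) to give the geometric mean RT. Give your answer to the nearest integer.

ln(RT): 6.6657, 6.5482, 6.4249, 6.2841, 6.4615, 6.5103
Mean ln(RT) = 38.8946/6 = 6.48244
Geometric mean = exp(6.48244) = 653.56 ms

654 ms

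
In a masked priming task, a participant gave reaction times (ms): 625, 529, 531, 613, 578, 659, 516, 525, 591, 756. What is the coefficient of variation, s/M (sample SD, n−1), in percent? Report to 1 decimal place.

n = 10, Σ = 5923, M = 592.3000
Σ(x−M)² = 51066.100; s = √(51066.100/9) = 75.3260
CV = 75.3260 / 592.3000 = 0.12718 = 12.718%

12.7%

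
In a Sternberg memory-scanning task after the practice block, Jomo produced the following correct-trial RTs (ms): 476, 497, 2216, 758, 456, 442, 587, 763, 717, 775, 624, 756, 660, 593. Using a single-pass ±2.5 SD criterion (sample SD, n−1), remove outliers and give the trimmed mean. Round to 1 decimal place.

n = 14, ΣRT = 10320, M = 737.143
Σ(x−M)² = 2544403.71; s = √(2544403.71/13) = 442.406
Cutoffs: 737.143 ± 2.5·442.406 → [-368.9, 1843.2]
Outside: 2216 → excluded.
Retained (n=13): Σ = 8104, mean = 8104/13 = 623.385

623.4 ms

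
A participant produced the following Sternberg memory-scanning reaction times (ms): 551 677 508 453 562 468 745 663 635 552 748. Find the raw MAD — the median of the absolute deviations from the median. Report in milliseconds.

94 ms

Sorted: 453, 468, 508, 551, 552, 562, 635, 663, 677, 745, 748 → median = 562
|x − 562|: 11, 115, 54, 109, 0, 94, 183, 101, 73, 10, 186
Sorted deviations: 0, 10, 11, 54, 73, 94, 101, 109, 115, 183, 186 → MAD = 94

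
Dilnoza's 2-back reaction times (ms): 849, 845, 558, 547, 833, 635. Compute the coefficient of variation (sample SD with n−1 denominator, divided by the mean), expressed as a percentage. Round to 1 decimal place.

20.7%

n = 6, Σ = 4267, M = 711.1667
Σ(x−M)² = 107964.833; s = √(107964.833/5) = 146.9455
CV = 146.9455 / 711.1667 = 0.20663 = 20.663%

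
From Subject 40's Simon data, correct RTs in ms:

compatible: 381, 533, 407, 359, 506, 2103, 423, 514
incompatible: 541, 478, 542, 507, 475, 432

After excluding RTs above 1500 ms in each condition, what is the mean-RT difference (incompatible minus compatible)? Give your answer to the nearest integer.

50 ms

compatible: exclude 2103
M(compatible) = 3123/7 = 446.143
M(incompatible) = 2975/6 = 495.833
Difference = 495.833 − 446.143 = 49.690 ms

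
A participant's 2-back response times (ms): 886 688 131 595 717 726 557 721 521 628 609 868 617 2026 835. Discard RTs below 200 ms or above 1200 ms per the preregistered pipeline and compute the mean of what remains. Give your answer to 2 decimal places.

Excluded: 131, 2026
Retained (n=13): Σ = 8968
Mean = 8968/13 = 689.8462

689.85 ms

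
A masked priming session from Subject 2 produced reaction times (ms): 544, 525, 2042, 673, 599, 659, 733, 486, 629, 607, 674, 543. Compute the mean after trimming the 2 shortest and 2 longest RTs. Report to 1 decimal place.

Sorted: 486, 525, 543, 544, 599, 607, 629, 659, 673, 674, 733, 2042
Drop lowest 2 (486, 525) and highest 2 (733, 2042)
Remaining (n=8): Σ = 4928, mean = 4928/8 = 616.000

616.0 ms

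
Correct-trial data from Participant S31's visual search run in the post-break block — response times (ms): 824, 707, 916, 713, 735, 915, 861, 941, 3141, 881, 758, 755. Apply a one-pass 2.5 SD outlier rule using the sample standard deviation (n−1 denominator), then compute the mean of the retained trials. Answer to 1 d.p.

818.7 ms

n = 12, ΣRT = 12147, M = 1012.250
Σ(x−M)² = 5021332.25; s = √(5021332.25/11) = 675.637
Cutoffs: 1012.250 ± 2.5·675.637 → [-676.8, 2701.3]
Outside: 3141 → excluded.
Retained (n=11): Σ = 9006, mean = 9006/11 = 818.727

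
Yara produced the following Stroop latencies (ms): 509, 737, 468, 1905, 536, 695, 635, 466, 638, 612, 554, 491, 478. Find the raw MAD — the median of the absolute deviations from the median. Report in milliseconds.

Sorted: 466, 468, 478, 491, 509, 536, 554, 612, 635, 638, 695, 737, 1905 → median = 554
|x − 554|: 45, 183, 86, 1351, 18, 141, 81, 88, 84, 58, 0, 63, 76
Sorted deviations: 0, 18, 45, 58, 63, 76, 81, 84, 86, 88, 141, 183, 1351 → MAD = 81

81 ms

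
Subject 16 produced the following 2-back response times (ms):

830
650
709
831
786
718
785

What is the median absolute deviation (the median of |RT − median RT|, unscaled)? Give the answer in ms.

46 ms

Sorted: 650, 709, 718, 785, 786, 830, 831 → median = 785
|x − 785|: 45, 135, 76, 46, 1, 67, 0
Sorted deviations: 0, 1, 45, 46, 67, 76, 135 → MAD = 46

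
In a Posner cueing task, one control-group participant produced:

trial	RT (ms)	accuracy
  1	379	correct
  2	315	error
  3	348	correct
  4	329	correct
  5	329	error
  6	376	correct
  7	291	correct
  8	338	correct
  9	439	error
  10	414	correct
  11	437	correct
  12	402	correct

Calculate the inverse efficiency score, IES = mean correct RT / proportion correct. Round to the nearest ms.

Correct trials (n=9): 379, 348, 329, 376, 291, 338, 414, 437, 402
Mean correct RT = 3314/9 = 368.2222 ms
Proportion correct = 9/12
IES = 368.2222 / (9/12) = 490.963 ms

491 ms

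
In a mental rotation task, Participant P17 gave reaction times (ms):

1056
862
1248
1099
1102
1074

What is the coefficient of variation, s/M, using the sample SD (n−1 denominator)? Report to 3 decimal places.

n = 6, Σ = 6441, M = 1073.5000
Σ(x−M)² = 76951.500; s = √(76951.500/5) = 124.0576
CV = 124.0576 / 1073.5000 = 0.11556

0.116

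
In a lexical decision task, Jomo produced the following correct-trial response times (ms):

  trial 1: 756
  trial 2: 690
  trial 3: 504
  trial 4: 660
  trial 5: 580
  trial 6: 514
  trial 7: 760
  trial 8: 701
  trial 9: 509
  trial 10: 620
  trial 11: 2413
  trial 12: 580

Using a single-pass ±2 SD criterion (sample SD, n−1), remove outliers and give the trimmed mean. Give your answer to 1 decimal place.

n = 12, ΣRT = 9287, M = 773.917
Σ(x−M)² = 3021934.92; s = √(3021934.92/11) = 524.139
Cutoffs: 773.917 ± 2·524.139 → [-274.4, 1822.2]
Outside: 2413 → excluded.
Retained (n=11): Σ = 6874, mean = 6874/11 = 624.909

624.9 ms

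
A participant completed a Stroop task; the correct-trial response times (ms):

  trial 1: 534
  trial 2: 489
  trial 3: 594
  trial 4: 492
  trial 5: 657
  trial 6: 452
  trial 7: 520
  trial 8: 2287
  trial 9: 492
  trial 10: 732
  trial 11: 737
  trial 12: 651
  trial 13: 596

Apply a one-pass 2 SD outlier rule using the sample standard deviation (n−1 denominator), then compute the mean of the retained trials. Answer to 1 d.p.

n = 13, ΣRT = 9233, M = 710.231
Σ(x−M)² = 2798412.31; s = √(2798412.31/12) = 482.909
Cutoffs: 710.231 ± 2·482.909 → [-255.6, 1676.0]
Outside: 2287 → excluded.
Retained (n=12): Σ = 6946, mean = 6946/12 = 578.833

578.8 ms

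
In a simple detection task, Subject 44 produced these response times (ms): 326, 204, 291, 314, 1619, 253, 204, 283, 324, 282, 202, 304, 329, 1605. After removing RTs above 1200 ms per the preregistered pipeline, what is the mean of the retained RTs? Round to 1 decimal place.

276.3 ms

Excluded: 1605, 1619
Retained (n=12): Σ = 3316
Mean = 3316/12 = 276.3333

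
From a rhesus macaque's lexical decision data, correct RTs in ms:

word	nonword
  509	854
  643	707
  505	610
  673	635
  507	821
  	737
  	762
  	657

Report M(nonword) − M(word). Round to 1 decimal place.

M(word) = 2837/5 = 567.400
M(nonword) = 5783/8 = 722.875
Difference = 722.875 − 567.400 = 155.475 ms

155.5 ms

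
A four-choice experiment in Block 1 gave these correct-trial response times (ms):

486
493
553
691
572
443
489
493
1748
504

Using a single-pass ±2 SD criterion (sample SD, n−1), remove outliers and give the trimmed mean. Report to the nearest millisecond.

n = 10, ΣRT = 6472, M = 647.200
Σ(x−M)² = 1388979.60; s = √(1388979.60/9) = 392.850
Cutoffs: 647.200 ± 2·392.850 → [-138.5, 1432.9]
Outside: 1748 → excluded.
Retained (n=9): Σ = 4724, mean = 4724/9 = 524.889

525 ms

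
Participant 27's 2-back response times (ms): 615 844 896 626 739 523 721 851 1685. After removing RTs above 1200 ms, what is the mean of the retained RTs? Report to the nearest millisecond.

Excluded: 1685
Retained (n=8): Σ = 5815
Mean = 5815/8 = 726.8750

727 ms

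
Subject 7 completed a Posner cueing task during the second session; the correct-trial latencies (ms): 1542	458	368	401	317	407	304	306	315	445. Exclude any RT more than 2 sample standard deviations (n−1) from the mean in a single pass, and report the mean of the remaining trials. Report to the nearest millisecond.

369 ms

n = 10, ΣRT = 4863, M = 486.300
Σ(x−M)² = 1268316.10; s = √(1268316.10/9) = 375.398
Cutoffs: 486.300 ± 2·375.398 → [-264.5, 1237.1]
Outside: 1542 → excluded.
Retained (n=9): Σ = 3321, mean = 3321/9 = 369.000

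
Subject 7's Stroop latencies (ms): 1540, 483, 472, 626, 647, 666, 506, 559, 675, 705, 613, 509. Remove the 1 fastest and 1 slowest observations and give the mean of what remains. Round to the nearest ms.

599 ms

Sorted: 472, 483, 506, 509, 559, 613, 626, 647, 666, 675, 705, 1540
Drop lowest 1 (472) and highest 1 (1540)
Remaining (n=10): Σ = 5989, mean = 5989/10 = 598.900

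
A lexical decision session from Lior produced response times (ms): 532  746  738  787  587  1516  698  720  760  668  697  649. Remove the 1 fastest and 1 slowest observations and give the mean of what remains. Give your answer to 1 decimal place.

Sorted: 532, 587, 649, 668, 697, 698, 720, 738, 746, 760, 787, 1516
Drop lowest 1 (532) and highest 1 (1516)
Remaining (n=10): Σ = 7050, mean = 7050/10 = 705.000

705.0 ms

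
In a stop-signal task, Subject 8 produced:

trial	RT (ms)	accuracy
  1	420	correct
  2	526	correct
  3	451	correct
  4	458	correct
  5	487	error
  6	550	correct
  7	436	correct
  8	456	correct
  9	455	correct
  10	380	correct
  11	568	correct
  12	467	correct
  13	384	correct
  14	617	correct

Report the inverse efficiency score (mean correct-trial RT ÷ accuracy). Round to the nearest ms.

Correct trials (n=13): 420, 526, 451, 458, 550, 436, 456, 455, 380, 568, 467, 384, 617
Mean correct RT = 6168/13 = 474.4615 ms
Proportion correct = 13/14
IES = 474.4615 / (13/14) = 510.959 ms

511 ms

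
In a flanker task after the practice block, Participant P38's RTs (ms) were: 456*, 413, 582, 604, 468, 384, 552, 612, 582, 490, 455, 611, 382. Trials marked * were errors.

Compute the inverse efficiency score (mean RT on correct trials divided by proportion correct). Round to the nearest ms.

Correct trials (n=12): 413, 582, 604, 468, 384, 552, 612, 582, 490, 455, 611, 382
Mean correct RT = 6135/12 = 511.2500 ms
Proportion correct = 12/13
IES = 511.2500 / (12/13) = 553.854 ms

554 ms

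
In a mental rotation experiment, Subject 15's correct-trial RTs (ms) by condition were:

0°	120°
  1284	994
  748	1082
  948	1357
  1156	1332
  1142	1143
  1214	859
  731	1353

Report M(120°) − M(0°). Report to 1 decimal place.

M(0°) = 7223/7 = 1031.857
M(120°) = 8120/7 = 1160.000
Difference = 1160.000 − 1031.857 = 128.143 ms

128.1 ms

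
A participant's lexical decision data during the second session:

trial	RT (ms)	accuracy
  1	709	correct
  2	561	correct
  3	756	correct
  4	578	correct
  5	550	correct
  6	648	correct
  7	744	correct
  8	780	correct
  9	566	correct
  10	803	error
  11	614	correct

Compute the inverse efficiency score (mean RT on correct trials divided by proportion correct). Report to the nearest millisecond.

Correct trials (n=10): 709, 561, 756, 578, 550, 648, 744, 780, 566, 614
Mean correct RT = 6506/10 = 650.6000 ms
Proportion correct = 10/11
IES = 650.6000 / (10/11) = 715.660 ms

716 ms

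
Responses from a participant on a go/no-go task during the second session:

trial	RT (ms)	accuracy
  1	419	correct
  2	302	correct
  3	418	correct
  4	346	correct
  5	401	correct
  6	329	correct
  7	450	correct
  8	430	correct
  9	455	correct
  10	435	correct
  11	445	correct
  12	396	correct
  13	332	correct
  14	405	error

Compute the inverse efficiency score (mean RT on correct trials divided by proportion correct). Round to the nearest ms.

427 ms

Correct trials (n=13): 419, 302, 418, 346, 401, 329, 450, 430, 455, 435, 445, 396, 332
Mean correct RT = 5158/13 = 396.7692 ms
Proportion correct = 13/14
IES = 396.7692 / (13/14) = 427.290 ms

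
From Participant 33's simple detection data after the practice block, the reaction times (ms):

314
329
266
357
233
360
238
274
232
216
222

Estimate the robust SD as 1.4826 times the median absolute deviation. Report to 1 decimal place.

65.2 ms

Sorted: 216, 222, 232, 233, 238, 266, 274, 314, 329, 357, 360 → median = 266
|x − 266| sorted: 0, 8, 28, 33, 34, 44, 48, 50, 63, 91, 94 → MAD = 44
Robust SD ≈ 1.4826 × 44 = 65.234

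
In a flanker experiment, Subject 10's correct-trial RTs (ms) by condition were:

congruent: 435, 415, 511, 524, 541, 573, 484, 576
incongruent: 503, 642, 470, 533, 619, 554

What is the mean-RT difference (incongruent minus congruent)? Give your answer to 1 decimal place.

46.1 ms

M(congruent) = 4059/8 = 507.375
M(incongruent) = 3321/6 = 553.500
Difference = 553.500 − 507.375 = 46.125 ms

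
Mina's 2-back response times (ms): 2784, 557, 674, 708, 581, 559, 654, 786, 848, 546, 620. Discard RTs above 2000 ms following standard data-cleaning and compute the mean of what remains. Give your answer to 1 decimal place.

653.3 ms

Excluded: 2784
Retained (n=10): Σ = 6533
Mean = 6533/10 = 653.3000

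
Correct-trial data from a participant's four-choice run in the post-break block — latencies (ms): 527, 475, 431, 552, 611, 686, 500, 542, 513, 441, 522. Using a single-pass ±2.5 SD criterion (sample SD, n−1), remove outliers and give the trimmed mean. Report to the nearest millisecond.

527 ms

n = 11, ΣRT = 5800, M = 527.273
Σ(x−M)² = 53452.18; s = √(53452.18/10) = 73.111
Cutoffs: 527.273 ± 2.5·73.111 → [344.5, 710.1]
No RTs fall outside the cutoffs; all 11 retained. Mean = 5800/11 = 527.273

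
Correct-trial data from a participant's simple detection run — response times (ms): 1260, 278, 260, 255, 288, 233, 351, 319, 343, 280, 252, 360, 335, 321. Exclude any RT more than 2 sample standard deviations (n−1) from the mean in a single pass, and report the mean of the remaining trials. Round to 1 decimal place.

298.1 ms

n = 14, ΣRT = 5135, M = 366.786
Σ(x−M)² = 880678.36; s = √(880678.36/13) = 260.278
Cutoffs: 366.786 ± 2·260.278 → [-153.8, 887.3]
Outside: 1260 → excluded.
Retained (n=13): Σ = 3875, mean = 3875/13 = 298.077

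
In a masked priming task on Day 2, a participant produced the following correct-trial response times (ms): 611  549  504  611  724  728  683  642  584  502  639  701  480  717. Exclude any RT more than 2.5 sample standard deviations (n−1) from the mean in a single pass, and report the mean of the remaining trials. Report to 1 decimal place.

619.6 ms

n = 14, ΣRT = 8675, M = 619.643
Σ(x−M)² = 96741.21; s = √(96741.21/13) = 86.265
Cutoffs: 619.643 ± 2.5·86.265 → [404.0, 835.3]
No RTs fall outside the cutoffs; all 14 retained. Mean = 8675/14 = 619.643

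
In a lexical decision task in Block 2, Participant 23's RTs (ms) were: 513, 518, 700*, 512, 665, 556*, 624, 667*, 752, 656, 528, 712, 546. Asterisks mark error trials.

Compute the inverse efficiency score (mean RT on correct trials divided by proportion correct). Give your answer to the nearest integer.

Correct trials (n=10): 513, 518, 512, 665, 624, 752, 656, 528, 712, 546
Mean correct RT = 6026/10 = 602.6000 ms
Proportion correct = 10/13
IES = 602.6000 / (10/13) = 783.380 ms

783 ms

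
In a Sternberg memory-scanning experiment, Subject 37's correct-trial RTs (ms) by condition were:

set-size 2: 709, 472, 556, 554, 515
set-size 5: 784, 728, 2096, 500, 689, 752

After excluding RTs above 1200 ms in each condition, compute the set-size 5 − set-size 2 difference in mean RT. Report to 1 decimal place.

set-size 5: exclude 2096
M(set-size 2) = 2806/5 = 561.200
M(set-size 5) = 3453/5 = 690.600
Difference = 690.600 − 561.200 = 129.400 ms

129.4 ms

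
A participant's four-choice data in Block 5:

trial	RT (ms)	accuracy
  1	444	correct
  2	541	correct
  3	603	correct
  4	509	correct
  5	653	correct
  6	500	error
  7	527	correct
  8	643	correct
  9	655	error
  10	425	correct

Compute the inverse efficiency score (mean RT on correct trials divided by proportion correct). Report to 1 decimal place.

678.9 ms

Correct trials (n=8): 444, 541, 603, 509, 653, 527, 643, 425
Mean correct RT = 4345/8 = 543.1250 ms
Proportion correct = 8/10
IES = 543.1250 / (8/10) = 678.906 ms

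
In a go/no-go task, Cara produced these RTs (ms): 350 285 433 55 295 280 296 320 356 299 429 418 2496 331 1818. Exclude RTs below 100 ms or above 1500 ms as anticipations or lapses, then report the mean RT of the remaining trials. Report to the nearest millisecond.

341 ms

Excluded: 55, 1818, 2496
Retained (n=12): Σ = 4092
Mean = 4092/12 = 341.0000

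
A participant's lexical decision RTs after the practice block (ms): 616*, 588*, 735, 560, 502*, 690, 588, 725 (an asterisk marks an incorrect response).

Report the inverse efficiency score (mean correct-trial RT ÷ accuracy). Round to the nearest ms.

1055 ms

Correct trials (n=5): 735, 560, 690, 588, 725
Mean correct RT = 3298/5 = 659.6000 ms
Proportion correct = 5/8
IES = 659.6000 / (5/8) = 1055.360 ms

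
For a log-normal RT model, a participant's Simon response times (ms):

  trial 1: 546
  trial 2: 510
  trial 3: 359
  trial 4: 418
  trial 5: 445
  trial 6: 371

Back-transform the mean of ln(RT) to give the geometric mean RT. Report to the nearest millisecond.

ln(RT): 6.3026, 6.2344, 5.8833, 6.0355, 6.0981, 5.9162
Mean ln(RT) = 36.4701/6 = 6.07835
Geometric mean = exp(6.07835) = 436.31 ms

436 ms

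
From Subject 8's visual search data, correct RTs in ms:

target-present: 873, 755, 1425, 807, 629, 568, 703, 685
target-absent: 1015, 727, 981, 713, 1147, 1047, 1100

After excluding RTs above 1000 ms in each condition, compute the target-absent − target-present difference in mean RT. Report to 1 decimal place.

89.9 ms

target-present: exclude 1425
target-absent: exclude 1015, 1147, 1047, 1100
M(target-present) = 5020/7 = 717.143
M(target-absent) = 2421/3 = 807.000
Difference = 807.000 − 717.143 = 89.857 ms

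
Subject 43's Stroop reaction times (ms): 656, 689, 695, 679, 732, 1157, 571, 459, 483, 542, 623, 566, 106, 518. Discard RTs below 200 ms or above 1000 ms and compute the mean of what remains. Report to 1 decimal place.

Excluded: 106, 1157
Retained (n=12): Σ = 7213
Mean = 7213/12 = 601.0833

601.1 ms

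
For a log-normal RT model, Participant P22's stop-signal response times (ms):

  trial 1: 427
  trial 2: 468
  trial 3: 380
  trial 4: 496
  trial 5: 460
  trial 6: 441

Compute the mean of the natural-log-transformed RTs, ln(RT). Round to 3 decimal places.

ln(RT): 6.0568, 6.1485, 5.9402, 6.2066, 6.1312, 6.0890
Σ ln(RT) = 36.5723
Mean = 36.5723/6 = 6.09538

6.095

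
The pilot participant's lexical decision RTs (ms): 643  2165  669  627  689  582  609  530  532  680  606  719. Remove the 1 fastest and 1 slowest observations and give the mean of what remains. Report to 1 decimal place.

Sorted: 530, 532, 582, 606, 609, 627, 643, 669, 680, 689, 719, 2165
Drop lowest 1 (530) and highest 1 (2165)
Remaining (n=10): Σ = 6356, mean = 6356/10 = 635.600

635.6 ms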